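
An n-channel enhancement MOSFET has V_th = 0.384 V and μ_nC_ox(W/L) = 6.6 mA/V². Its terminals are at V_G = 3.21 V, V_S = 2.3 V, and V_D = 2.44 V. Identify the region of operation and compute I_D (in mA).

V_GS = V_G − V_S = 3.21 − 2.3 = 0.91 V; V_DS = V_D − V_S = 2.44 − 2.3 = 0.14 V.
V_ov = V_GS − V_th = 0.91 − 0.384 = 0.526 V.
Since V_DS = 0.14 V < V_ov = 0.526 V, the device is in the triode region.
I_D = k_n [V_ov · V_DS − ½ V_DS²] = 6.6 × [0.526 × 0.14 − 0.5 × 0.14²] = 0.421 mA.

Triode; I_D = 0.421 mA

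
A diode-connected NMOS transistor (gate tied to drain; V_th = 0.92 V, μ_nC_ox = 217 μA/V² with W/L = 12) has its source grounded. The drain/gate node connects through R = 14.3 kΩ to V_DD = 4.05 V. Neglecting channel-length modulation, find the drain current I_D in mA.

I_D = 0.192 mA

With gate tied to drain, V_GS = V_DS ≥ V_GS − V_th, so the device is in saturation.
k_n = μ_nC_ox · (W/L) = 2.604 mA/V².
KCL at the drain: ½ k_n (V_GS − V_th)² = (V_DD − V_GS)/R.
Let x = V_GS − 0.92. Then 18.6 x² + x − 3.13 = 0, giving x = 0.384 V (positive root), so V_GS = 1.3 V.
I_D = (V_DD − V_GS)/R = (4.05 − 1.3) / 14.3 = 0.192 mA.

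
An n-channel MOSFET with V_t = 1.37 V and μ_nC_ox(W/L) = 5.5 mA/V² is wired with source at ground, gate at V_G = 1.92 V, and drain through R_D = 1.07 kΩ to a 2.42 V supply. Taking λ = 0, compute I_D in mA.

V_GS = V_G = 1.92 V, so V_ov = 1.92 − 1.37 = 0.55 V.
Assume saturation: I_D = ½ k_n V_ov² = 0.5 × 5.5 × 0.55² = 0.832 mA, giving V_DS = V_DD − I_D R_D = 2.42 − 0.832 × 1.07 = 1.53 V.
V_DS = 1.53 V ≥ V_ov = 0.55 V, confirming saturation.

I_D = 0.832 mA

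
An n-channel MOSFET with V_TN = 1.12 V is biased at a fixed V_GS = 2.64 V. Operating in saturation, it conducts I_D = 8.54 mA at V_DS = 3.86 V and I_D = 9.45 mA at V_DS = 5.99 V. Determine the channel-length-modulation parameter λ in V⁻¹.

With V_GS fixed, I_D ∝ (1 + λ V_DS) in saturation, so I_D2/I_D1 = (1 + λ V_DS2)/(1 + λ V_DS1).
9.45/8.54 = 1.107 = (1 + 5.99 λ)/(1 + 3.86 λ).
Solving: λ (I_D1 V_DS2 − I_D2 V_DS1) = I_D2 − I_D1, so λ = (9.45 − 8.54) / (8.54 × 5.99 − 9.45 × 3.86) = 0.91 / 14.7 = 0.062 V⁻¹.

λ = 0.0620 V⁻¹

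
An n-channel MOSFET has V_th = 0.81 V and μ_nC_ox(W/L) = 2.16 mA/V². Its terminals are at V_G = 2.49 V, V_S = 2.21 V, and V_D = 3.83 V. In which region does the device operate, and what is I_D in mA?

Cutoff; I_D = 0 mA

V_GS = V_G − V_S = 2.49 − 2.21 = 0.28 V; V_DS = V_D − V_S = 3.83 − 2.21 = 1.62 V.
V_GS = 0.28 V < V_th = 0.81 V, so the transistor is in cutoff.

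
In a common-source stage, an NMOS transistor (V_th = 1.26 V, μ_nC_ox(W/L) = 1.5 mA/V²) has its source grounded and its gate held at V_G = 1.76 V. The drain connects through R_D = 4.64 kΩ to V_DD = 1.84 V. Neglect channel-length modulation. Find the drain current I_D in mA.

I_D = 0.188 mA

V_GS = V_G = 1.76 V, so V_ov = 1.76 − 1.26 = 0.5 V.
Assume saturation: I_D = ½ k_n V_ov² = 0.5 × 1.5 × 0.5² = 0.188 mA, giving V_DS = V_DD − I_D R_D = 1.84 − 0.188 × 4.64 = 0.97 V.
V_DS = 0.97 V ≥ V_ov = 0.5 V, confirming saturation.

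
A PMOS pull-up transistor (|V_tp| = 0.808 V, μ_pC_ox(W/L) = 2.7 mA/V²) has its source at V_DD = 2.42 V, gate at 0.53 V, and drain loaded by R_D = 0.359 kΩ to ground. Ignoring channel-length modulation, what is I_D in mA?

V_SG = V_DD − V_G = 2.42 − 0.53 = 1.89 V, so V_ov = 1.89 − 0.808 = 1.08 V.
Assume saturation: I_D = ½ k_p V_ov² = 0.5 × 2.7 × 1.08² = 1.58 mA, giving V_SD = V_DD − I_D R_D = 2.42 − 1.58 × 0.359 = 1.85 V.
V_SD = 1.85 V ≥ V_ov = 1.08 V, confirming saturation.

I_D = 1.58 mA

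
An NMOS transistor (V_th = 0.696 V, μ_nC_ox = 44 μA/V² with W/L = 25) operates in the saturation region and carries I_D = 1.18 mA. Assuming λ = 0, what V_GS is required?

V_GS = 2.16 V

k_n = μ_nC_ox · (W/L) = 1.1 mA/V².
In saturation I_D = ½ k_n (V_GS − V_th)², so V_GS − V_th = √(2 I_D / k_n) = √(2 × 1.18 / 1.1) = 1.46 V.
V_GS = 0.696 + 1.46 = 2.16 V.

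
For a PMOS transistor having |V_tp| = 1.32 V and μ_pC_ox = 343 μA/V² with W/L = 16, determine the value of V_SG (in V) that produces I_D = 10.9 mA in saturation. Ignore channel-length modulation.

V_SG = 3.31 V

k_p = μ_pC_ox · (W/L) = 5.488 mA/V².
In saturation I_D = ½ k_p (V_SG − |V_tp|)², so V_SG − |V_tp| = √(2 I_D / k_p) = √(2 × 10.9 / 5.488) = 1.99 V.
V_SG = 1.32 + 1.99 = 3.31 V.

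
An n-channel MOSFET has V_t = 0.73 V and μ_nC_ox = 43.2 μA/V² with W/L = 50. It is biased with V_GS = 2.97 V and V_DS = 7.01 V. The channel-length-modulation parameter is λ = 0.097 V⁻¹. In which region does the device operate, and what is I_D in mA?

Saturation; I_D = 9.10 mA

k_n = μ_nC_ox · (W/L) = 2.16 mA/V².
V_ov = V_GS − V_t = 2.97 − 0.73 = 2.24 V.
Since V_DS = 7.01 V ≥ V_ov = 2.24 V, the device is in saturation.
I_D = ½ k_n V_ov² (1 + λ V_DS) = 0.5 × 2.16 × 2.24² × (1 + 0.097 × 7.01) = 9.1 mA.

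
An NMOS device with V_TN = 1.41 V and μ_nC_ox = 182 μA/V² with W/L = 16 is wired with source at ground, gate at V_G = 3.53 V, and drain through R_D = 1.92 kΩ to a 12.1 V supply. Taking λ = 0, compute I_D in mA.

I_D = 5.61 mA

V_GS = V_G = 3.53 V, so V_ov = 3.53 − 1.41 = 2.12 V.
k_n = μ_nC_ox · (W/L) = 2.912 mA/V².
Assume saturation: I_D = ½ k_n V_ov² = 0.5 × 2.912 × 2.12² = 6.54 mA, giving V_DS = V_DD − I_D R_D = 12.1 − 6.54 × 1.92 = -0.464 V.
But -0.464 V < V_ov = 2.12 V, so the device is actually in triode.
In triode I_D = k_n[V_ov V_DS − ½ V_DS²] and I_D = (V_DD − V_DS)/R_D. Equating: 2.8 V_DS² − 12.85 V_DS + 12.1 = 0, giving V_DS = 1.32 V (the root below V_ov).
I_D = (12.1 − 1.32) / 1.92 = 5.61 mA.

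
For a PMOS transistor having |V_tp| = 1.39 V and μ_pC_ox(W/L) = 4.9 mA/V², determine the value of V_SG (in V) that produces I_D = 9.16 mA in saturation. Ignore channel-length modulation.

V_SG = 3.32 V

In saturation I_D = ½ k_p (V_SG − |V_tp|)², so V_SG − |V_tp| = √(2 I_D / k_p) = √(2 × 9.16 / 4.9) = 1.93 V.
V_SG = 1.39 + 1.93 = 3.32 V.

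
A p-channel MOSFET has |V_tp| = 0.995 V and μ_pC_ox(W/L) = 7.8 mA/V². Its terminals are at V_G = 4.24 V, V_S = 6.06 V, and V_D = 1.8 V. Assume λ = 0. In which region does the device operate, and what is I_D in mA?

V_SG = V_S − V_G = 6.06 − 4.24 = 1.82 V; V_SD = V_S − V_D = 6.06 − 1.8 = 4.26 V.
V_ov = V_SG − |V_tp| = 1.82 − 0.995 = 0.825 V.
Since V_SD = 4.26 V ≥ V_ov = 0.825 V, the device is in saturation.
I_D = ½ k_p V_ov² = 0.5 × 7.8 × 0.825² = 2.65 mA.

Saturation; I_D = 2.65 mA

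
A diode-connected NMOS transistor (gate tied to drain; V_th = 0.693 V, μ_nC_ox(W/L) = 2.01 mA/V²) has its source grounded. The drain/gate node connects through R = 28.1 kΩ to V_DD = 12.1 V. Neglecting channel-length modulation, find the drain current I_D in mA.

I_D = 0.384 mA

With gate tied to drain, V_GS = V_DS ≥ V_GS − V_th, so the device is in saturation.
KCL at the drain: ½ k_n (V_GS − V_th)² = (V_DD − V_GS)/R.
Let x = V_GS − 0.693. Then 28.2 x² + x − 11.41 = 0, giving x = 0.618 V (positive root), so V_GS = 1.31 V.
I_D = (V_DD − V_GS)/R = (12.1 − 1.31) / 28.1 = 0.384 mA.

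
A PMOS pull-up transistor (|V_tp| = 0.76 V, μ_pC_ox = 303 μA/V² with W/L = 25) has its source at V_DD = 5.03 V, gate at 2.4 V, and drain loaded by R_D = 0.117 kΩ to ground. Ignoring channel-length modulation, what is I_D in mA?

V_SG = V_DD − V_G = 5.03 − 2.4 = 2.63 V, so V_ov = 2.63 − 0.76 = 1.87 V.
k_p = μ_pC_ox · (W/L) = 7.575 mA/V².
Assume saturation: I_D = ½ k_p V_ov² = 0.5 × 7.575 × 1.87² = 13.2 mA, giving V_SD = V_DD − I_D R_D = 5.03 − 13.2 × 0.117 = 3.48 V.
V_SD = 3.48 V ≥ V_ov = 1.87 V, confirming saturation.

I_D = 13.2 mA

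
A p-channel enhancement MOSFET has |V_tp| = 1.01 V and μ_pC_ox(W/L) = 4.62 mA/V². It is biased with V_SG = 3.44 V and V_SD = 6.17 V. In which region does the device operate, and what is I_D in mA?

V_ov = V_SG − |V_tp| = 3.44 − 1.01 = 2.43 V.
Since V_SD = 6.17 V ≥ V_ov = 2.43 V, the device is in saturation.
I_D = ½ k_p V_ov² = 0.5 × 4.62 × 2.43² = 13.6 mA.

Saturation; I_D = 13.6 mA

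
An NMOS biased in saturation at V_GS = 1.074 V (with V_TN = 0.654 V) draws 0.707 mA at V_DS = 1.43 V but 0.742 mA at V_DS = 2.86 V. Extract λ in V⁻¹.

With V_GS fixed, I_D ∝ (1 + λ V_DS) in saturation, so I_D2/I_D1 = (1 + λ V_DS2)/(1 + λ V_DS1).
0.742/0.707 = 1.05 = (1 + 2.86 λ)/(1 + 1.43 λ).
Solving: λ (I_D1 V_DS2 − I_D2 V_DS1) = I_D2 − I_D1, so λ = (0.742 − 0.707) / (0.707 × 2.86 − 0.742 × 1.43) = 0.035 / 0.961 = 0.0364 V⁻¹.

λ = 0.0364 V⁻¹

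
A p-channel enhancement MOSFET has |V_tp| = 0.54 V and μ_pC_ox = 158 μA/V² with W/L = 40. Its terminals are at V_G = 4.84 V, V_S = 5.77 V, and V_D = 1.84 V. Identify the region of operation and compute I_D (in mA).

V_SG = V_S − V_G = 5.77 − 4.84 = 0.93 V; V_SD = V_S − V_D = 5.77 − 1.84 = 3.93 V.
k_p = μ_pC_ox · (W/L) = 6.32 mA/V².
V_ov = V_SG − |V_tp| = 0.93 − 0.54 = 0.39 V.
Since V_SD = 3.93 V ≥ V_ov = 0.39 V, the device is in saturation.
I_D = ½ k_p V_ov² = 0.5 × 6.32 × 0.39² = 0.481 mA.

Saturation; I_D = 0.481 mA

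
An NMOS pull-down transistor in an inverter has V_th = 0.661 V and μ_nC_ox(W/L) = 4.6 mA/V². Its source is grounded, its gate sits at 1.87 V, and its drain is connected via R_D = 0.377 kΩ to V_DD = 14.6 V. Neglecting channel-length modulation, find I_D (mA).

V_GS = V_G = 1.87 V, so V_ov = 1.87 − 0.661 = 1.21 V.
Assume saturation: I_D = ½ k_n V_ov² = 0.5 × 4.6 × 1.21² = 3.36 mA, giving V_DS = V_DD − I_D R_D = 14.6 − 3.36 × 0.377 = 13.3 V.
V_DS = 13.3 V ≥ V_ov = 1.21 V, confirming saturation.

I_D = 3.36 mA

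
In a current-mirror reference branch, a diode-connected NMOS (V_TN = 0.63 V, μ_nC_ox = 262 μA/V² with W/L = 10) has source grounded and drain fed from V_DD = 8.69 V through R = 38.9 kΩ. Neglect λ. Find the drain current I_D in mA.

With gate tied to drain, V_GS = V_DS ≥ V_GS − V_TN, so the device is in saturation.
k_n = μ_nC_ox · (W/L) = 2.62 mA/V².
KCL at the drain: ½ k_n (V_GS − V_TN)² = (V_DD − V_GS)/R.
Let x = V_GS − 0.63. Then 51 x² + x − 8.06 = 0, giving x = 0.388 V (positive root), so V_GS = 1.02 V.
I_D = (V_DD − V_GS)/R = (8.69 − 1.02) / 38.9 = 0.197 mA.

I_D = 0.197 mA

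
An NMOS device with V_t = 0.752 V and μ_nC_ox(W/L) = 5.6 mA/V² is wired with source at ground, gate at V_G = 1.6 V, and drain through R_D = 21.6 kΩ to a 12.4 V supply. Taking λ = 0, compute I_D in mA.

V_GS = V_G = 1.6 V, so V_ov = 1.6 − 0.752 = 0.848 V.
Assume saturation: I_D = ½ k_n V_ov² = 0.5 × 5.6 × 0.848² = 2.01 mA, giving V_DS = V_DD − I_D R_D = 12.4 − 2.01 × 21.6 = -31.1 V.
But -31.1 V < V_ov = 0.848 V, so the device is actually in triode.
In triode I_D = k_n[V_ov V_DS − ½ V_DS²] and I_D = (V_DD − V_DS)/R_D. Equating: 60.5 V_DS² − 103.6 V_DS + 12.4 = 0, giving V_DS = 0.13 V (the root below V_ov).
I_D = (12.4 − 0.13) / 21.6 = 0.568 mA.

I_D = 0.568 mA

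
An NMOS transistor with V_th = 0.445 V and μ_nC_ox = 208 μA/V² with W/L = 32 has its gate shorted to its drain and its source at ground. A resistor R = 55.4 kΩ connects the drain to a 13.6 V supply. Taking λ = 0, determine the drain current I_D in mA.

With gate tied to drain, V_GS = V_DS ≥ V_GS − V_th, so the device is in saturation.
k_n = μ_nC_ox · (W/L) = 6.656 mA/V².
KCL at the drain: ½ k_n (V_GS − V_th)² = (V_DD − V_GS)/R.
Let x = V_GS − 0.445. Then 184 x² + x − 13.15 = 0, giving x = 0.264 V (positive root), so V_GS = 0.709 V.
I_D = (V_DD − V_GS)/R = (13.6 − 0.709) / 55.4 = 0.233 mA.

I_D = 0.233 mA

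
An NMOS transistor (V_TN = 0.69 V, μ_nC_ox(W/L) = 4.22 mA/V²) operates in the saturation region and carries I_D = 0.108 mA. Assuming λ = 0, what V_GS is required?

In saturation I_D = ½ k_n (V_GS − V_TN)², so V_GS − V_TN = √(2 I_D / k_n) = √(2 × 0.108 / 4.22) = 0.226 V.
V_GS = 0.69 + 0.226 = 0.916 V.

V_GS = 0.916 V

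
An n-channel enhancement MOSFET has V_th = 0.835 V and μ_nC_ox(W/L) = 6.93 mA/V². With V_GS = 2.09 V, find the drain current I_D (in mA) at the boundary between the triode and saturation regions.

I_D = 5.46 mA

At the boundary V_DS = V_ov = V_GS − V_th = 2.09 − 0.835 = 1.25 V.
I_D = ½ k_n V_ov² = 0.5 × 6.93 × 1.25² = 5.46 mA.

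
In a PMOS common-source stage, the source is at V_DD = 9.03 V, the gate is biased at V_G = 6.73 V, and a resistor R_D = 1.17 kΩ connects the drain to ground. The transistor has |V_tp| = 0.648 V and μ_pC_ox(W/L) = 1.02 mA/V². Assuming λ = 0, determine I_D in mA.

I_D = 1.39 mA

V_SG = V_DD − V_G = 9.03 − 6.73 = 2.3 V, so V_ov = 2.3 − 0.648 = 1.65 V.
Assume saturation: I_D = ½ k_p V_ov² = 0.5 × 1.02 × 1.65² = 1.39 mA, giving V_SD = V_DD − I_D R_D = 9.03 − 1.39 × 1.17 = 7.4 V.
V_SD = 7.4 V ≥ V_ov = 1.65 V, confirming saturation.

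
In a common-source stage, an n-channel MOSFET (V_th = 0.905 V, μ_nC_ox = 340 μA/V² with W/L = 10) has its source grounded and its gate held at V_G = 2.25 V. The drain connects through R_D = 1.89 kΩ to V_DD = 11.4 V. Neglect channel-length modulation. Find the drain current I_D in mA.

I_D = 3.08 mA

V_GS = V_G = 2.25 V, so V_ov = 2.25 − 0.905 = 1.34 V.
k_n = μ_nC_ox · (W/L) = 3.4 mA/V².
Assume saturation: I_D = ½ k_n V_ov² = 0.5 × 3.4 × 1.34² = 3.08 mA, giving V_DS = V_DD − I_D R_D = 11.4 − 3.08 × 1.89 = 5.59 V.
V_DS = 5.59 V ≥ V_ov = 1.34 V, confirming saturation.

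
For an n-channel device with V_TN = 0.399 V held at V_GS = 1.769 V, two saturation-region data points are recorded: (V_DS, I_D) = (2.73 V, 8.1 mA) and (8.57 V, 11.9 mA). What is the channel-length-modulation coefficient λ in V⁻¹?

λ = 0.103 V⁻¹

With V_GS fixed, I_D ∝ (1 + λ V_DS) in saturation, so I_D2/I_D1 = (1 + λ V_DS2)/(1 + λ V_DS1).
11.9/8.1 = 1.469 = (1 + 8.57 λ)/(1 + 2.73 λ).
Solving: λ (I_D1 V_DS2 − I_D2 V_DS1) = I_D2 − I_D1, so λ = (11.9 − 8.1) / (8.1 × 8.57 − 11.9 × 2.73) = 3.8 / 36.9 = 0.103 V⁻¹.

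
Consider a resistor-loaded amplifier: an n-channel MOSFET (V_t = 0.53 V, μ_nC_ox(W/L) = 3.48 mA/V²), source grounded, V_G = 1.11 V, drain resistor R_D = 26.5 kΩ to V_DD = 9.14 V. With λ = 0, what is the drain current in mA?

V_GS = V_G = 1.11 V, so V_ov = 1.11 − 0.53 = 0.58 V.
Assume saturation: I_D = ½ k_n V_ov² = 0.5 × 3.48 × 0.58² = 0.585 mA, giving V_DS = V_DD − I_D R_D = 9.14 − 0.585 × 26.5 = -6.37 V.
But -6.37 V < V_ov = 0.58 V, so the device is actually in triode.
In triode I_D = k_n[V_ov V_DS − ½ V_DS²] and I_D = (V_DD − V_DS)/R_D. Equating: 46.1 V_DS² − 54.49 V_DS + 9.14 = 0, giving V_DS = 0.202 V (the root below V_ov).
I_D = (9.14 − 0.202) / 26.5 = 0.337 mA.

I_D = 0.337 mA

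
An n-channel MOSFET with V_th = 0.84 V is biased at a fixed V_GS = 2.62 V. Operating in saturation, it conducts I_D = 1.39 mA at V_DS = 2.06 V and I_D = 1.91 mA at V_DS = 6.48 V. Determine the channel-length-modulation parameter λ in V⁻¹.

λ = 0.103 V⁻¹

With V_GS fixed, I_D ∝ (1 + λ V_DS) in saturation, so I_D2/I_D1 = (1 + λ V_DS2)/(1 + λ V_DS1).
1.91/1.39 = 1.374 = (1 + 6.48 λ)/(1 + 2.06 λ).
Solving: λ (I_D1 V_DS2 − I_D2 V_DS1) = I_D2 − I_D1, so λ = (1.91 − 1.39) / (1.39 × 6.48 − 1.91 × 2.06) = 0.52 / 5.07 = 0.103 V⁻¹.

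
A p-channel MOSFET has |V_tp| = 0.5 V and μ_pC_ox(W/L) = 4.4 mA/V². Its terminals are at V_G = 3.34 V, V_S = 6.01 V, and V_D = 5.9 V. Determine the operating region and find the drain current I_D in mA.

V_SG = V_S − V_G = 6.01 − 3.34 = 2.67 V; V_SD = V_S − V_D = 6.01 − 5.9 = 0.11 V.
V_ov = V_SG − |V_tp| = 2.67 − 0.5 = 2.17 V.
Since V_SD = 0.11 V < V_ov = 2.17 V, the device is in the triode region.
I_D = k_p [V_ov · V_SD − ½ V_SD²] = 4.4 × [2.17 × 0.11 − 0.5 × 0.11²] = 1.02 mA.

Triode; I_D = 1.02 mA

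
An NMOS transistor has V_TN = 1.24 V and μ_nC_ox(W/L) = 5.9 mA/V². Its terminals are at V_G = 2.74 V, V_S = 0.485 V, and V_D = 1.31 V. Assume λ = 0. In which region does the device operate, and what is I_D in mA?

V_GS = V_G − V_S = 2.74 − 0.485 = 2.26 V; V_DS = V_D − V_S = 1.31 − 0.485 = 0.825 V.
V_ov = V_GS − V_TN = 2.26 − 1.24 = 1.02 V.
Since V_DS = 0.825 V < V_ov = 1.02 V, the device is in the triode region.
I_D = k_n [V_ov · V_DS − ½ V_DS²] = 5.9 × [1.02 × 0.825 − 0.5 × 0.825²] = 2.93 mA.

Triode; I_D = 2.93 mA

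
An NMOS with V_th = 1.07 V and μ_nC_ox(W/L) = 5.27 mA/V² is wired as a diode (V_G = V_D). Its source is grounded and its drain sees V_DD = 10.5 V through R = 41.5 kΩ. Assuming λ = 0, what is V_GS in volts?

V_GS = 1.36 V

With gate tied to drain, V_GS = V_DS ≥ V_GS − V_th, so the device is in saturation.
KCL at the drain: ½ k_n (V_GS − V_th)² = (V_DD − V_GS)/R.
Let x = V_GS − 1.07. Then 109 x² + x − 9.43 = 0, giving x = 0.289 V (positive root), so V_GS = 1.36 V.
I_D = (V_DD − V_GS)/R = (10.5 − 1.36) / 41.5 = 0.22 mA.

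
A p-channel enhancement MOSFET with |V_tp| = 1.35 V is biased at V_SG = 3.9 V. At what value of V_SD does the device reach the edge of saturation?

The boundary between triode and saturation is V_SD = V_SG − |V_tp| = V_ov.
V_ov = 3.9 − 1.35 = 2.55 V.

V_SD,sat = 2.55 V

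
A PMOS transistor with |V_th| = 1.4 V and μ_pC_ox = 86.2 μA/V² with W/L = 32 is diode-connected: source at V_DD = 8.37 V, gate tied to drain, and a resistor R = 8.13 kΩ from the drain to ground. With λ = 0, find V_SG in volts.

With gate tied to drain, V_SG = V_SD ≥ V_SG − |V_th|, so the device is in saturation.
k_p = μ_pC_ox · (W/L) = 2.758 mA/V².
KCL at the drain: ½ k_p (V_SG − |V_th|)² = (V_DD − V_SG)/R.
Let x = V_SG − 1.4. Then 11.2 x² + x − 6.97 = 0, giving x = 0.745 V (positive root), so V_SG = 2.15 V.
I_D = (V_DD − V_SG)/R = (8.37 − 2.15) / 8.13 = 0.766 mA.

V_SG = 2.15 V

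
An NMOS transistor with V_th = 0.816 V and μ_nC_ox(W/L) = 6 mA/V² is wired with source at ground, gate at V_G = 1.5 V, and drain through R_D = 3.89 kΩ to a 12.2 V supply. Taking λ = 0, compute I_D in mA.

V_GS = V_G = 1.5 V, so V_ov = 1.5 − 0.816 = 0.684 V.
Assume saturation: I_D = ½ k_n V_ov² = 0.5 × 6 × 0.684² = 1.4 mA, giving V_DS = V_DD − I_D R_D = 12.2 − 1.4 × 3.89 = 6.74 V.
V_DS = 6.74 V ≥ V_ov = 0.684 V, confirming saturation.

I_D = 1.40 mA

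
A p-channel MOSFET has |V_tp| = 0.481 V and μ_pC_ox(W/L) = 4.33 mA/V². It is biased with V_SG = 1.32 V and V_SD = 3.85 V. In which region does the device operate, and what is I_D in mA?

Saturation; I_D = 1.52 mA

V_ov = V_SG − |V_tp| = 1.32 − 0.481 = 0.839 V.
Since V_SD = 3.85 V ≥ V_ov = 0.839 V, the device is in saturation.
I_D = ½ k_p V_ov² = 0.5 × 4.33 × 0.839² = 1.52 mA.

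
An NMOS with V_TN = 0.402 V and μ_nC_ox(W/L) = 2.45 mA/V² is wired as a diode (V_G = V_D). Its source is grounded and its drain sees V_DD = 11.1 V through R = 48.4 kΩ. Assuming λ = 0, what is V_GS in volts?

With gate tied to drain, V_GS = V_DS ≥ V_GS − V_TN, so the device is in saturation.
KCL at the drain: ½ k_n (V_GS − V_TN)² = (V_DD − V_GS)/R.
Let x = V_GS − 0.402. Then 59.3 x² + x − 10.7 = 0, giving x = 0.416 V (positive root), so V_GS = 0.818 V.
I_D = (V_DD − V_GS)/R = (11.1 − 0.818) / 48.4 = 0.212 mA.

V_GS = 0.818 V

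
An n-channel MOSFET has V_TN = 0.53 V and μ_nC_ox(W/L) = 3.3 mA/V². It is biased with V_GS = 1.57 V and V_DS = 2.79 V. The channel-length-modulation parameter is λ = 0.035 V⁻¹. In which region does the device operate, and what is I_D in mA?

Saturation; I_D = 1.96 mA

V_ov = V_GS − V_TN = 1.57 − 0.53 = 1.04 V.
Since V_DS = 2.79 V ≥ V_ov = 1.04 V, the device is in saturation.
I_D = ½ k_n V_ov² (1 + λ V_DS) = 0.5 × 3.3 × 1.04² × (1 + 0.035 × 2.79) = 1.96 mA.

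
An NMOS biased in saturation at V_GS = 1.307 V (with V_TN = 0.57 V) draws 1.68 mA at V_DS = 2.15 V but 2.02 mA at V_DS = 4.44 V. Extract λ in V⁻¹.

With V_GS fixed, I_D ∝ (1 + λ V_DS) in saturation, so I_D2/I_D1 = (1 + λ V_DS2)/(1 + λ V_DS1).
2.02/1.68 = 1.202 = (1 + 4.44 λ)/(1 + 2.15 λ).
Solving: λ (I_D1 V_DS2 − I_D2 V_DS1) = I_D2 − I_D1, so λ = (2.02 − 1.68) / (1.68 × 4.44 − 2.02 × 2.15) = 0.34 / 3.12 = 0.109 V⁻¹.

λ = 0.109 V⁻¹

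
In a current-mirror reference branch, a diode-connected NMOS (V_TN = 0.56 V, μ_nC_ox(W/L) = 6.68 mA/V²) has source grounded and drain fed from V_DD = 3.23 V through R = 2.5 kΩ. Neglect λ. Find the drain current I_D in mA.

I_D = 0.864 mA

With gate tied to drain, V_GS = V_DS ≥ V_GS − V_TN, so the device is in saturation.
KCL at the drain: ½ k_n (V_GS − V_TN)² = (V_DD − V_GS)/R.
Let x = V_GS − 0.56. Then 8.35 x² + x − 2.67 = 0, giving x = 0.509 V (positive root), so V_GS = 1.07 V.
I_D = (V_DD − V_GS)/R = (3.23 − 1.07) / 2.5 = 0.864 mA.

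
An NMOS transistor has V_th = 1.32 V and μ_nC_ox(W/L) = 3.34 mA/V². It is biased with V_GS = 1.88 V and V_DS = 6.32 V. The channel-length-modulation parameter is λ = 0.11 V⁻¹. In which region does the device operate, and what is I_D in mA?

Saturation; I_D = 0.888 mA

V_ov = V_GS − V_th = 1.88 − 1.32 = 0.56 V.
Since V_DS = 6.32 V ≥ V_ov = 0.56 V, the device is in saturation.
I_D = ½ k_n V_ov² (1 + λ V_DS) = 0.5 × 3.34 × 0.56² × (1 + 0.11 × 6.32) = 0.888 mA.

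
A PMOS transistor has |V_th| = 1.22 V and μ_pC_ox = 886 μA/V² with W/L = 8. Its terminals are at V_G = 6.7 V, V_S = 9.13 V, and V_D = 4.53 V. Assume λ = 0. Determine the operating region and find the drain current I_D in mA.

Saturation; I_D = 5.19 mA

V_SG = V_S − V_G = 9.13 − 6.7 = 2.43 V; V_SD = V_S − V_D = 9.13 − 4.53 = 4.6 V.
k_p = μ_pC_ox · (W/L) = 7.088 mA/V².
V_ov = V_SG − |V_th| = 2.43 − 1.22 = 1.21 V.
Since V_SD = 4.6 V ≥ V_ov = 1.21 V, the device is in saturation.
I_D = ½ k_p V_ov² = 0.5 × 7.088 × 1.21² = 5.19 mA.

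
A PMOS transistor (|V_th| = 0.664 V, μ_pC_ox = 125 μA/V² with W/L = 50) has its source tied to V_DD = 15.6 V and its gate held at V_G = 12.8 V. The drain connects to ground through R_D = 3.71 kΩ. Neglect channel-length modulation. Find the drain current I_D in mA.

I_D = 4.11 mA

V_SG = V_DD − V_G = 15.6 − 12.8 = 2.8 V, so V_ov = 2.8 − 0.664 = 2.14 V.
k_p = μ_pC_ox · (W/L) = 6.25 mA/V².
Assume saturation: I_D = ½ k_p V_ov² = 0.5 × 6.25 × 2.14² = 14.3 mA, giving V_SD = V_DD − I_D R_D = 15.6 − 14.3 × 3.71 = -37.3 V.
But -37.3 V < V_ov = 2.14 V, so the device is actually in triode.
In triode I_D = k_p[V_ov V_SD − ½ V_SD²] and I_D = (V_DD − V_SD)/R_D. Equating: 11.6 V_SD² − 50.53 V_SD + 15.6 = 0, giving V_SD = 0.334 V (the root below V_ov).
I_D = (15.6 − 0.334) / 3.71 = 4.11 mA.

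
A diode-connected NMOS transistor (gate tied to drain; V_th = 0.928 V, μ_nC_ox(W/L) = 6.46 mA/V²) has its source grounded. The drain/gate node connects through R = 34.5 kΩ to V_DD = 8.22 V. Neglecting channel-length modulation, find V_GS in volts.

With gate tied to drain, V_GS = V_DS ≥ V_GS − V_th, so the device is in saturation.
KCL at the drain: ½ k_n (V_GS − V_th)² = (V_DD − V_GS)/R.
Let x = V_GS − 0.928. Then 111 x² + x − 7.292 = 0, giving x = 0.251 V (positive root), so V_GS = 1.18 V.
I_D = (V_DD − V_GS)/R = (8.22 − 1.18) / 34.5 = 0.204 mA.

V_GS = 1.18 V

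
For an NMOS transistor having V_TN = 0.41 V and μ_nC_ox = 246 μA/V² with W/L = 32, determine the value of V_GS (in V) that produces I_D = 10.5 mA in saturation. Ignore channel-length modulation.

k_n = μ_nC_ox · (W/L) = 7.872 mA/V².
In saturation I_D = ½ k_n (V_GS − V_TN)², so V_GS − V_TN = √(2 I_D / k_n) = √(2 × 10.5 / 7.872) = 1.63 V.
V_GS = 0.41 + 1.63 = 2.04 V.

V_GS = 2.04 V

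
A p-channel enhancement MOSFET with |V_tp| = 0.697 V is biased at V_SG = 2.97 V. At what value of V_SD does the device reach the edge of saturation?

V_SD,sat = 2.27 V

The boundary between triode and saturation is V_SD = V_SG − |V_tp| = V_ov.
V_ov = 2.97 − 0.697 = 2.27 V.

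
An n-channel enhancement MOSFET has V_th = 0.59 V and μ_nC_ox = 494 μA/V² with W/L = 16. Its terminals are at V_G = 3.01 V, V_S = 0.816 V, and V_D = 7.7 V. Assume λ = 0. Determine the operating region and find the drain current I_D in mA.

Saturation; I_D = 10.2 mA

V_GS = V_G − V_S = 3.01 − 0.816 = 2.19 V; V_DS = V_D − V_S = 7.7 − 0.816 = 6.88 V.
k_n = μ_nC_ox · (W/L) = 7.904 mA/V².
V_ov = V_GS − V_th = 2.19 − 0.59 = 1.6 V.
Since V_DS = 6.88 V ≥ V_ov = 1.6 V, the device is in saturation.
I_D = ½ k_n V_ov² = 0.5 × 7.904 × 1.6² = 10.2 mA.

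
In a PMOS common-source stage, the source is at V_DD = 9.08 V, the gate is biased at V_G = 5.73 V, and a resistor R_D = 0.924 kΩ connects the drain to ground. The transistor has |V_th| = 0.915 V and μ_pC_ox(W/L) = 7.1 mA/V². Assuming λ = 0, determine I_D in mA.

I_D = 9.17 mA

V_SG = V_DD − V_G = 9.08 − 5.73 = 3.35 V, so V_ov = 3.35 − 0.915 = 2.43 V.
Assume saturation: I_D = ½ k_p V_ov² = 0.5 × 7.1 × 2.43² = 21 mA, giving V_SD = V_DD − I_D R_D = 9.08 − 21 × 0.924 = -10.4 V.
But -10.4 V < V_ov = 2.43 V, so the device is actually in triode.
In triode I_D = k_p[V_ov V_SD − ½ V_SD²] and I_D = (V_DD − V_SD)/R_D. Equating: 3.28 V_SD² − 16.97 V_SD + 9.08 = 0, giving V_SD = 0.606 V (the root below V_ov).
I_D = (9.08 − 0.606) / 0.924 = 9.17 mA.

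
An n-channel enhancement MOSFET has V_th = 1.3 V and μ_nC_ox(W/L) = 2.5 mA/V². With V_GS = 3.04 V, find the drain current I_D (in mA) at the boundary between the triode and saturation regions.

I_D = 3.78 mA

At the boundary V_DS = V_ov = V_GS − V_th = 3.04 − 1.3 = 1.74 V.
I_D = ½ k_n V_ov² = 0.5 × 2.5 × 1.74² = 3.78 mA.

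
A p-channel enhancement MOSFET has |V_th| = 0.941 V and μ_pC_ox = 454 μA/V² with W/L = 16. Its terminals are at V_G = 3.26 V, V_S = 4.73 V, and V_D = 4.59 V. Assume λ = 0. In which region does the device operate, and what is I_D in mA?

Triode; I_D = 0.467 mA

V_SG = V_S − V_G = 4.73 − 3.26 = 1.47 V; V_SD = V_S − V_D = 4.73 − 4.59 = 0.14 V.
k_p = μ_pC_ox · (W/L) = 7.264 mA/V².
V_ov = V_SG − |V_th| = 1.47 − 0.941 = 0.529 V.
Since V_SD = 0.14 V < V_ov = 0.529 V, the device is in the triode region.
I_D = k_p [V_ov · V_SD − ½ V_SD²] = 7.264 × [0.529 × 0.14 − 0.5 × 0.14²] = 0.467 mA.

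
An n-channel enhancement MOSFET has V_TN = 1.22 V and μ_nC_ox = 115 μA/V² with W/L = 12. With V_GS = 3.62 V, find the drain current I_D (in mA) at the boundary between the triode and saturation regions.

I_D = 3.97 mA

At the boundary V_DS = V_ov = V_GS − V_TN = 3.62 − 1.22 = 2.4 V.
k_n = μ_nC_ox · (W/L) = 1.38 mA/V².
I_D = ½ k_n V_ov² = 0.5 × 1.38 × 2.4² = 3.97 mA.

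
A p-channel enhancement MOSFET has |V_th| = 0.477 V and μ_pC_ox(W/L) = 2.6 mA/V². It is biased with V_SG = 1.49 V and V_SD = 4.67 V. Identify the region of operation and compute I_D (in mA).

Saturation; I_D = 1.33 mA

V_ov = V_SG − |V_th| = 1.49 − 0.477 = 1.01 V.
Since V_SD = 4.67 V ≥ V_ov = 1.01 V, the device is in saturation.
I_D = ½ k_p V_ov² = 0.5 × 2.6 × 1.01² = 1.33 mA.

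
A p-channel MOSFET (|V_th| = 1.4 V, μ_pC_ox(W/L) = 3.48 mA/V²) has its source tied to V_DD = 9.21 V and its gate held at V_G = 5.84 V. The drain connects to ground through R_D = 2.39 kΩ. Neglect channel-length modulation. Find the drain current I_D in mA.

I_D = 3.59 mA

V_SG = V_DD − V_G = 9.21 − 5.84 = 3.37 V, so V_ov = 3.37 − 1.4 = 1.97 V.
Assume saturation: I_D = ½ k_p V_ov² = 0.5 × 3.48 × 1.97² = 6.75 mA, giving V_SD = V_DD − I_D R_D = 9.21 − 6.75 × 2.39 = -6.93 V.
But -6.93 V < V_ov = 1.97 V, so the device is actually in triode.
In triode I_D = k_p[V_ov V_SD − ½ V_SD²] and I_D = (V_DD − V_SD)/R_D. Equating: 4.16 V_SD² − 17.38 V_SD + 9.21 = 0, giving V_SD = 0.622 V (the root below V_ov).
I_D = (9.21 − 0.622) / 2.39 = 3.59 mA.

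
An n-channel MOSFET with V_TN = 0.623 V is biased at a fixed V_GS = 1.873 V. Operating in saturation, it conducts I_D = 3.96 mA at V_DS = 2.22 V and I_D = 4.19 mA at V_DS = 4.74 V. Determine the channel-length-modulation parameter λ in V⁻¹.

With V_GS fixed, I_D ∝ (1 + λ V_DS) in saturation, so I_D2/I_D1 = (1 + λ V_DS2)/(1 + λ V_DS1).
4.19/3.96 = 1.058 = (1 + 4.74 λ)/(1 + 2.22 λ).
Solving: λ (I_D1 V_DS2 − I_D2 V_DS1) = I_D2 − I_D1, so λ = (4.19 − 3.96) / (3.96 × 4.74 − 4.19 × 2.22) = 0.23 / 9.47 = 0.0243 V⁻¹.

λ = 0.0243 V⁻¹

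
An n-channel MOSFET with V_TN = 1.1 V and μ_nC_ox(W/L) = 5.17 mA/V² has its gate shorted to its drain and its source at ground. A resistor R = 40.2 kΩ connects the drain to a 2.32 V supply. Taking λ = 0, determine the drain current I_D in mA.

I_D = 0.0278 mA

With gate tied to drain, V_GS = V_DS ≥ V_GS − V_TN, so the device is in saturation.
KCL at the drain: ½ k_n (V_GS − V_TN)² = (V_DD − V_GS)/R.
Let x = V_GS − 1.1. Then 104 x² + x − 1.22 = 0, giving x = 0.104 V (positive root), so V_GS = 1.2 V.
I_D = (V_DD − V_GS)/R = (2.32 − 1.2) / 40.2 = 0.0278 mA.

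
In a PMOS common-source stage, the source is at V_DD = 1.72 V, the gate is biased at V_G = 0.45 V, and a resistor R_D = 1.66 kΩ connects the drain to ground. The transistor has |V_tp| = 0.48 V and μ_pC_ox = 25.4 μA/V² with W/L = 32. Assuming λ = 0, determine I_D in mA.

I_D = 0.254 mA

V_SG = V_DD − V_G = 1.72 − 0.45 = 1.27 V, so V_ov = 1.27 − 0.48 = 0.79 V.
k_p = μ_pC_ox · (W/L) = 0.8128 mA/V².
Assume saturation: I_D = ½ k_p V_ov² = 0.5 × 0.8128 × 0.79² = 0.254 mA, giving V_SD = V_DD − I_D R_D = 1.72 − 0.254 × 1.66 = 1.3 V.
V_SD = 1.3 V ≥ V_ov = 0.79 V, confirming saturation.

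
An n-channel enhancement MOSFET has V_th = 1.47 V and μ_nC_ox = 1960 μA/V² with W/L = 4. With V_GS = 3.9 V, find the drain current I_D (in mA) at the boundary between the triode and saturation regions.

At the boundary V_DS = V_ov = V_GS − V_th = 3.9 − 1.47 = 2.43 V.
k_n = μ_nC_ox · (W/L) = 7.84 mA/V².
I_D = ½ k_n V_ov² = 0.5 × 7.84 × 2.43² = 23.1 mA.

I_D = 23.1 mA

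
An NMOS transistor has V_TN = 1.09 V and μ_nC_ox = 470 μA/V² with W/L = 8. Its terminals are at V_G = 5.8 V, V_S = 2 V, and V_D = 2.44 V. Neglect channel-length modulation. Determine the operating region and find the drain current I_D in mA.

Triode; I_D = 4.12 mA

V_GS = V_G − V_S = 5.8 − 2 = 3.8 V; V_DS = V_D − V_S = 2.44 − 2 = 0.44 V.
k_n = μ_nC_ox · (W/L) = 3.76 mA/V².
V_ov = V_GS − V_TN = 3.8 − 1.09 = 2.71 V.
Since V_DS = 0.44 V < V_ov = 2.71 V, the device is in the triode region.
I_D = k_n [V_ov · V_DS − ½ V_DS²] = 3.76 × [2.71 × 0.44 − 0.5 × 0.44²] = 4.12 mA.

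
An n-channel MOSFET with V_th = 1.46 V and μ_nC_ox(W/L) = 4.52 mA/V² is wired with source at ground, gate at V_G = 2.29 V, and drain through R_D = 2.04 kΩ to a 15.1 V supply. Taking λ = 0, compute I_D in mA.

I_D = 1.56 mA

V_GS = V_G = 2.29 V, so V_ov = 2.29 − 1.46 = 0.83 V.
Assume saturation: I_D = ½ k_n V_ov² = 0.5 × 4.52 × 0.83² = 1.56 mA, giving V_DS = V_DD − I_D R_D = 15.1 − 1.56 × 2.04 = 11.9 V.
V_DS = 11.9 V ≥ V_ov = 0.83 V, confirming saturation.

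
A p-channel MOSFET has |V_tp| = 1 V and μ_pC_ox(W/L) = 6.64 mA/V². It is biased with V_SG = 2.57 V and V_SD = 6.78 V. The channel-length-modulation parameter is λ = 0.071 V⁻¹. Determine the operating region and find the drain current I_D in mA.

V_ov = V_SG − |V_tp| = 2.57 − 1 = 1.57 V.
Since V_SD = 6.78 V ≥ V_ov = 1.57 V, the device is in saturation.
I_D = ½ k_p V_ov² (1 + λ V_SD) = 0.5 × 6.64 × 1.57² × (1 + 0.071 × 6.78) = 12.1 mA.

Saturation; I_D = 12.1 mA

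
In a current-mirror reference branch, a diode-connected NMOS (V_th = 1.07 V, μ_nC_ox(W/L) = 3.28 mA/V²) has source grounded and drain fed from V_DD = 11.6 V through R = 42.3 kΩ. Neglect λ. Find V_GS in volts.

With gate tied to drain, V_GS = V_DS ≥ V_GS − V_th, so the device is in saturation.
KCL at the drain: ½ k_n (V_GS − V_th)² = (V_DD − V_GS)/R.
Let x = V_GS − 1.07. Then 69.4 x² + x − 10.53 = 0, giving x = 0.382 V (positive root), so V_GS = 1.45 V.
I_D = (V_DD − V_GS)/R = (11.6 − 1.45) / 42.3 = 0.24 mA.

V_GS = 1.45 V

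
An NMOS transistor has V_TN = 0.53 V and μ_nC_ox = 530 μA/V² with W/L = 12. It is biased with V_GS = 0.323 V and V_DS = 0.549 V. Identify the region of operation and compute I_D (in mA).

V_GS = 0.323 V < V_TN = 0.53 V, so the transistor is in cutoff.

Cutoff; I_D = 0 mA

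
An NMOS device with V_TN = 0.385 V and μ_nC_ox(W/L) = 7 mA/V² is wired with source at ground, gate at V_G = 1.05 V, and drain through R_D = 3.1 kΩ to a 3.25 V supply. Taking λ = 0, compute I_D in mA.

I_D = 0.965 mA

V_GS = V_G = 1.05 V, so V_ov = 1.05 − 0.385 = 0.665 V.
Assume saturation: I_D = ½ k_n V_ov² = 0.5 × 7 × 0.665² = 1.55 mA, giving V_DS = V_DD − I_D R_D = 3.25 − 1.55 × 3.1 = -1.55 V.
But -1.55 V < V_ov = 0.665 V, so the device is actually in triode.
In triode I_D = k_n[V_ov V_DS − ½ V_DS²] and I_D = (V_DD − V_DS)/R_D. Equating: 10.8 V_DS² − 15.43 V_DS + 3.25 = 0, giving V_DS = 0.257 V (the root below V_ov).
I_D = (3.25 − 0.257) / 3.1 = 0.965 mA.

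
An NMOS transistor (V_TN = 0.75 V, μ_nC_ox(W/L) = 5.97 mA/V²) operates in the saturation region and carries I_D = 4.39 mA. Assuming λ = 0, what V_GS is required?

V_GS = 1.96 V

In saturation I_D = ½ k_n (V_GS − V_TN)², so V_GS − V_TN = √(2 I_D / k_n) = √(2 × 4.39 / 5.97) = 1.21 V.
V_GS = 0.75 + 1.21 = 1.96 V.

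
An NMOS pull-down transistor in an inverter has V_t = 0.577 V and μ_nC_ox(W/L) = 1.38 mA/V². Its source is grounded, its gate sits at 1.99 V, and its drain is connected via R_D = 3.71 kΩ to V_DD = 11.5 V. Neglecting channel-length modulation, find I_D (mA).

V_GS = V_G = 1.99 V, so V_ov = 1.99 − 0.577 = 1.41 V.
Assume saturation: I_D = ½ k_n V_ov² = 0.5 × 1.38 × 1.41² = 1.38 mA, giving V_DS = V_DD − I_D R_D = 11.5 − 1.38 × 3.71 = 6.39 V.
V_DS = 6.39 V ≥ V_ov = 1.41 V, confirming saturation.

I_D = 1.38 mA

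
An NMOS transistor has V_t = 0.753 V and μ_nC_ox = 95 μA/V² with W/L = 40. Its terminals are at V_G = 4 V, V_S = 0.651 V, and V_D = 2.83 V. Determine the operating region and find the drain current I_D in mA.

V_GS = V_G − V_S = 4 − 0.651 = 3.35 V; V_DS = V_D − V_S = 2.83 − 0.651 = 2.18 V.
k_n = μ_nC_ox · (W/L) = 3.8 mA/V².
V_ov = V_GS − V_t = 3.35 − 0.753 = 2.6 V.
Since V_DS = 2.18 V < V_ov = 2.6 V, the device is in the triode region.
I_D = k_n [V_ov · V_DS − ½ V_DS²] = 3.8 × [2.6 × 2.18 − 0.5 × 2.18²] = 12.5 mA.

Triode; I_D = 12.5 mA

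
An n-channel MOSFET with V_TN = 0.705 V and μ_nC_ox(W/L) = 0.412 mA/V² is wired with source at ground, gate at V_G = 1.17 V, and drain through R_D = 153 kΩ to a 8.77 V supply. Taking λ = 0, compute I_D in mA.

V_GS = V_G = 1.17 V, so V_ov = 1.17 − 0.705 = 0.465 V.
Assume saturation: I_D = ½ k_n V_ov² = 0.5 × 0.412 × 0.465² = 0.0445 mA, giving V_DS = V_DD − I_D R_D = 8.77 − 0.0445 × 153 = 1.96 V.
V_DS = 1.96 V ≥ V_ov = 0.465 V, confirming saturation.

I_D = 0.0445 mA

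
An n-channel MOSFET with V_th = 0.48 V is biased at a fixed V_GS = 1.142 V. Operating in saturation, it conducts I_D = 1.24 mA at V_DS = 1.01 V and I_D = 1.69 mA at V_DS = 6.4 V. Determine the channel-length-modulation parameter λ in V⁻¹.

λ = 0.0722 V⁻¹

With V_GS fixed, I_D ∝ (1 + λ V_DS) in saturation, so I_D2/I_D1 = (1 + λ V_DS2)/(1 + λ V_DS1).
1.69/1.24 = 1.363 = (1 + 6.4 λ)/(1 + 1.01 λ).
Solving: λ (I_D1 V_DS2 − I_D2 V_DS1) = I_D2 − I_D1, so λ = (1.69 − 1.24) / (1.24 × 6.4 − 1.69 × 1.01) = 0.45 / 6.23 = 0.0722 V⁻¹.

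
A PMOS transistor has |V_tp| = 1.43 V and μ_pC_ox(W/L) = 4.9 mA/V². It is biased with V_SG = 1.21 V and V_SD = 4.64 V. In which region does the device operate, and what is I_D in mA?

Cutoff; I_D = 0 mA

V_SG = 1.21 V < |V_tp| = 1.43 V, so the transistor is in cutoff.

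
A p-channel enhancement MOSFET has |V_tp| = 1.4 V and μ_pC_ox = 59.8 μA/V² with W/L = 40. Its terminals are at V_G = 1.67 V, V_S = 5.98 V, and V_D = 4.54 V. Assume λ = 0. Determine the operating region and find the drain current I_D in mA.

Triode; I_D = 7.54 mA

V_SG = V_S − V_G = 5.98 − 1.67 = 4.31 V; V_SD = V_S − V_D = 5.98 − 4.54 = 1.44 V.
k_p = μ_pC_ox · (W/L) = 2.392 mA/V².
V_ov = V_SG − |V_tp| = 4.31 − 1.4 = 2.91 V.
Since V_SD = 1.44 V < V_ov = 2.91 V, the device is in the triode region.
I_D = k_p [V_ov · V_SD − ½ V_SD²] = 2.392 × [2.91 × 1.44 − 0.5 × 1.44²] = 7.54 mA.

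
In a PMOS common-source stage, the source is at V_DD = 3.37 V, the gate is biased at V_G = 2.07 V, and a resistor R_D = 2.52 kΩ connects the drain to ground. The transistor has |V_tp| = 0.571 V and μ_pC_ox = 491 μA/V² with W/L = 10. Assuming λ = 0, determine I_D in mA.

V_SG = V_DD − V_G = 3.37 − 2.07 = 1.3 V, so V_ov = 1.3 − 0.571 = 0.729 V.
k_p = μ_pC_ox · (W/L) = 4.91 mA/V².
Assume saturation: I_D = ½ k_p V_ov² = 0.5 × 4.91 × 0.729² = 1.3 mA, giving V_SD = V_DD − I_D R_D = 3.37 − 1.3 × 2.52 = 0.0822 V.
But 0.0822 V < V_ov = 0.729 V, so the device is actually in triode.
In triode I_D = k_p[V_ov V_SD − ½ V_SD²] and I_D = (V_DD − V_SD)/R_D. Equating: 6.19 V_SD² − 10.02 V_SD + 3.37 = 0, giving V_SD = 0.477 V (the root below V_ov).
I_D = (3.37 − 0.477) / 2.52 = 1.15 mA.

I_D = 1.15 mA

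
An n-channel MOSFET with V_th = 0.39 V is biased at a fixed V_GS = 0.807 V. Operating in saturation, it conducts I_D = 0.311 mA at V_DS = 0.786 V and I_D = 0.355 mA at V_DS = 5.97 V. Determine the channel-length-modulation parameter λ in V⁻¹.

With V_GS fixed, I_D ∝ (1 + λ V_DS) in saturation, so I_D2/I_D1 = (1 + λ V_DS2)/(1 + λ V_DS1).
0.355/0.311 = 1.141 = (1 + 5.97 λ)/(1 + 0.786 λ).
Solving: λ (I_D1 V_DS2 − I_D2 V_DS1) = I_D2 − I_D1, so λ = (0.355 − 0.311) / (0.311 × 5.97 − 0.355 × 0.786) = 0.044 / 1.58 = 0.0279 V⁻¹.

λ = 0.0279 V⁻¹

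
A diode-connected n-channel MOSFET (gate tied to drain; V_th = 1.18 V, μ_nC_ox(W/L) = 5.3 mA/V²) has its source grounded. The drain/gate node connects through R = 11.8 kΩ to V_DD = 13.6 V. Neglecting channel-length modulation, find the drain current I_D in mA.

With gate tied to drain, V_GS = V_DS ≥ V_GS − V_th, so the device is in saturation.
KCL at the drain: ½ k_n (V_GS − V_th)² = (V_DD − V_GS)/R.
Let x = V_GS − 1.18. Then 31.3 x² + x − 12.42 = 0, giving x = 0.614 V (positive root), so V_GS = 1.79 V.
I_D = (V_DD − V_GS)/R = (13.6 − 1.79) / 11.8 = 1 mA.

I_D = 1.00 mA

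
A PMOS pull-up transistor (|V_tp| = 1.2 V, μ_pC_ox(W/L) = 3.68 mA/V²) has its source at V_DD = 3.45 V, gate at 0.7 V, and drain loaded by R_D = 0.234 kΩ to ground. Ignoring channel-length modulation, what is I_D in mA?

I_D = 4.42 mA

V_SG = V_DD − V_G = 3.45 − 0.7 = 2.75 V, so V_ov = 2.75 − 1.2 = 1.55 V.
Assume saturation: I_D = ½ k_p V_ov² = 0.5 × 3.68 × 1.55² = 4.42 mA, giving V_SD = V_DD − I_D R_D = 3.45 − 4.42 × 0.234 = 2.42 V.
V_SD = 2.42 V ≥ V_ov = 1.55 V, confirming saturation.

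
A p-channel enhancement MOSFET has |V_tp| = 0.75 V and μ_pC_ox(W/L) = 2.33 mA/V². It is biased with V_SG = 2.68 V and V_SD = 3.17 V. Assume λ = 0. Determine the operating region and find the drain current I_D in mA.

Saturation; I_D = 4.34 mA

V_ov = V_SG − |V_tp| = 2.68 − 0.75 = 1.93 V.
Since V_SD = 3.17 V ≥ V_ov = 1.93 V, the device is in saturation.
I_D = ½ k_p V_ov² = 0.5 × 2.33 × 1.93² = 4.34 mA.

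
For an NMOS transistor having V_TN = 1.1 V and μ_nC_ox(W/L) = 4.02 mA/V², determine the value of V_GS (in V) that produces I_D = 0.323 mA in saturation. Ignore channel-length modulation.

V_GS = 1.50 V

In saturation I_D = ½ k_n (V_GS − V_TN)², so V_GS − V_TN = √(2 I_D / k_n) = √(2 × 0.323 / 4.02) = 0.401 V.
V_GS = 1.1 + 0.401 = 1.5 V.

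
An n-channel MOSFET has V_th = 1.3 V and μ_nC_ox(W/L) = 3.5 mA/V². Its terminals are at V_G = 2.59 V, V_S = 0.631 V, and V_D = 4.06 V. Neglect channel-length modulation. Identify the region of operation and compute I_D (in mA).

V_GS = V_G − V_S = 2.59 − 0.631 = 1.96 V; V_DS = V_D − V_S = 4.06 − 0.631 = 3.43 V.
V_ov = V_GS − V_th = 1.96 − 1.3 = 0.659 V.
Since V_DS = 3.43 V ≥ V_ov = 0.659 V, the device is in saturation.
I_D = ½ k_n V_ov² = 0.5 × 3.5 × 0.659² = 0.76 mA.

Saturation; I_D = 0.760 mA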